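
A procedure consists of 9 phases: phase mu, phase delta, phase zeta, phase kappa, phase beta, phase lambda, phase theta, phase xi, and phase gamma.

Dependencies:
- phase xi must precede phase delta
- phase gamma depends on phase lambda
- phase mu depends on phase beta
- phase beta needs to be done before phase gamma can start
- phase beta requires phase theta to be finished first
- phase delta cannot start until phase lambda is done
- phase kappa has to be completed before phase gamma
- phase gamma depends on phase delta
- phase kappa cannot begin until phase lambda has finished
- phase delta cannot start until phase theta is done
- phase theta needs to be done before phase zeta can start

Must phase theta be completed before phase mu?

Yes

Tracing the constraints gives a chain: phase theta → phase beta → phase mu.
Hence phase theta necessarily comes before phase mu.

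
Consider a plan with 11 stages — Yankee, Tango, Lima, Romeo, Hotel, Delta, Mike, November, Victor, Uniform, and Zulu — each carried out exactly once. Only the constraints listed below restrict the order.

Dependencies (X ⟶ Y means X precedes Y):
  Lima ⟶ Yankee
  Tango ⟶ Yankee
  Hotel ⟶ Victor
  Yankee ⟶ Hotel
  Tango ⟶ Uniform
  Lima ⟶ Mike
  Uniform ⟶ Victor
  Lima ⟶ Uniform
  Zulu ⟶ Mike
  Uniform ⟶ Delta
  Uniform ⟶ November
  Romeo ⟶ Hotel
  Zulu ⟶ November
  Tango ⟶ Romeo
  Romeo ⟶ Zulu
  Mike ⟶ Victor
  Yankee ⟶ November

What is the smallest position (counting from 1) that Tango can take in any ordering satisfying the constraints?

1

No constraint forces any other stage before Tango, so it can be placed first.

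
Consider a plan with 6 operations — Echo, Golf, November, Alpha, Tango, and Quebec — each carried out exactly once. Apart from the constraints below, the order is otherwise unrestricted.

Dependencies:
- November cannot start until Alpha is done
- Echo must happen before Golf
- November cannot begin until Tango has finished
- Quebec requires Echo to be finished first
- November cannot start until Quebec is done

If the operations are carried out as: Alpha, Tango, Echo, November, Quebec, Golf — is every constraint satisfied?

No

In the proposed order, November appears before Quebec.
Since Quebec is required before November, the ordering is invalid.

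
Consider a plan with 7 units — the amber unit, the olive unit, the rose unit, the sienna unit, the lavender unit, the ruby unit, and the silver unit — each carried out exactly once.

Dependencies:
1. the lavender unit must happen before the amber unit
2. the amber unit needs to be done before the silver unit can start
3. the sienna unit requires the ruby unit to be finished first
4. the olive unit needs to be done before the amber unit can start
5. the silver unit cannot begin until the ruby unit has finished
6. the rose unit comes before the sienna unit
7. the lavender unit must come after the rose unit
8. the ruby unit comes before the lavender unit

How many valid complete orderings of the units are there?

The units with no prerequisites are the olive unit, the rose unit, the ruby unit; any of them can be placed first.
Counting all ways to extend the partial order to a total order gives 36.

36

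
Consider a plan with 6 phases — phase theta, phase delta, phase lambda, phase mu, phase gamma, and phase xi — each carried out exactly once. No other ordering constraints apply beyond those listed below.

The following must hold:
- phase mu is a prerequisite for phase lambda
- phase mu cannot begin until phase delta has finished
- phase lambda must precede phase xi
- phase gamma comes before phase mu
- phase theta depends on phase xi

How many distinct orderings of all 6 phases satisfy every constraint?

2 phases have no prerequisites (phase delta, phase gamma), so any of them could come first.
Enumerating by repeatedly choosing an available phase (one whose prerequisites are all placed) gives 2 distinct complete orderings.

2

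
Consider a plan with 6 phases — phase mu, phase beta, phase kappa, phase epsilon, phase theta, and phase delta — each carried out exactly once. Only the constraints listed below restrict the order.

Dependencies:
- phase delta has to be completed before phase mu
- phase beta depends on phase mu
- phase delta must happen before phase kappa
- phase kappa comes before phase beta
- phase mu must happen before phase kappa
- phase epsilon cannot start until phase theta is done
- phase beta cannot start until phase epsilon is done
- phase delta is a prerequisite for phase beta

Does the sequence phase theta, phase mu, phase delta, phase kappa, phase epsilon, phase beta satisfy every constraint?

In the proposed order, phase mu appears before phase delta.
Since phase delta is required before phase mu, the ordering is invalid.

No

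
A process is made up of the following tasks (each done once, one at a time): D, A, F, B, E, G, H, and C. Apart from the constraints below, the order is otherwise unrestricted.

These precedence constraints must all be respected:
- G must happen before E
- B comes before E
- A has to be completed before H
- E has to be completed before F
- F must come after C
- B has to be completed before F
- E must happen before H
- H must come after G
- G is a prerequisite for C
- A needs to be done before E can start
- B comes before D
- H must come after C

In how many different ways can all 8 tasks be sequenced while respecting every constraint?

204

The tasks with no prerequisites are A, B, G; any of them can be placed first.
Counting all ways to extend the partial order to a total order gives 204.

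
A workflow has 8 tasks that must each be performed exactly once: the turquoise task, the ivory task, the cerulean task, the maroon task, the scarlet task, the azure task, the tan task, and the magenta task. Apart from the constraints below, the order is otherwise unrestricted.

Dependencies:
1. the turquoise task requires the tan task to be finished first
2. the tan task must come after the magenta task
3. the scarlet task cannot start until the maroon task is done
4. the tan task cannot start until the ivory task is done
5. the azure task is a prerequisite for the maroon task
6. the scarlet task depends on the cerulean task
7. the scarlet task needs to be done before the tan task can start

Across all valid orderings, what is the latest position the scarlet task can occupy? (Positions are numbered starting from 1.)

Following every chain forward from the scarlet task, the tasks that must come later are the turquoise task, the tan task — 2 of them.
So at least 2 tasks follow the scarlet task, putting the scarlet task no later than position 6. That position is achievable by scheduling everything else first.

6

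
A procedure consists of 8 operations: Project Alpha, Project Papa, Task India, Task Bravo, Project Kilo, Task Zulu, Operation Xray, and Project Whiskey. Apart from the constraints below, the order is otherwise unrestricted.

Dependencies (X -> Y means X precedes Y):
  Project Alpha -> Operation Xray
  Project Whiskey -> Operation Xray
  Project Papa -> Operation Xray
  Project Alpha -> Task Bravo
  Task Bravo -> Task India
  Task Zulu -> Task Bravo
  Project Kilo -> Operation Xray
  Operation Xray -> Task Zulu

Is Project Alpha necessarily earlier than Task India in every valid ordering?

Chaining the stated constraints: Project Alpha → Task Bravo → Task India.
That forces Project Alpha before Task India in every valid schedule.

Yes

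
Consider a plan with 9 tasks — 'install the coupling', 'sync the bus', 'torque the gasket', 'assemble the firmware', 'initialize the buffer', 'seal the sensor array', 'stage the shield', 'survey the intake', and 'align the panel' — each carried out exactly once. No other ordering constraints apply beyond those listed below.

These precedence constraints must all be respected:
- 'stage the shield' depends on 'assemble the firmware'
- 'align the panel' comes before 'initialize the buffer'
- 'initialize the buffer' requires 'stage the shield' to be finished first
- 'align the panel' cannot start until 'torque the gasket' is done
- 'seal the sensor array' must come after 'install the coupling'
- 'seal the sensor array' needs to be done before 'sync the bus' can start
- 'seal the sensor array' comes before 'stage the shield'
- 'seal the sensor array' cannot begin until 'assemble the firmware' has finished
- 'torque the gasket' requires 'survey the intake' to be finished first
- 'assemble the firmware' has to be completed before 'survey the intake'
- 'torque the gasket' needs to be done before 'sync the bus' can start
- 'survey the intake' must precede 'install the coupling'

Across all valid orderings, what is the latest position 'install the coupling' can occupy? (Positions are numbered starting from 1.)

Following every chain forward from 'install the coupling', the tasks that must come later are 'sync the bus', 'initialize the buffer', 'seal the sensor array', 'stage the shield' — 4 of them.
So at least 4 tasks follow 'install the coupling', putting 'install the coupling' no later than position 5. That position is achievable by scheduling everything else first.

5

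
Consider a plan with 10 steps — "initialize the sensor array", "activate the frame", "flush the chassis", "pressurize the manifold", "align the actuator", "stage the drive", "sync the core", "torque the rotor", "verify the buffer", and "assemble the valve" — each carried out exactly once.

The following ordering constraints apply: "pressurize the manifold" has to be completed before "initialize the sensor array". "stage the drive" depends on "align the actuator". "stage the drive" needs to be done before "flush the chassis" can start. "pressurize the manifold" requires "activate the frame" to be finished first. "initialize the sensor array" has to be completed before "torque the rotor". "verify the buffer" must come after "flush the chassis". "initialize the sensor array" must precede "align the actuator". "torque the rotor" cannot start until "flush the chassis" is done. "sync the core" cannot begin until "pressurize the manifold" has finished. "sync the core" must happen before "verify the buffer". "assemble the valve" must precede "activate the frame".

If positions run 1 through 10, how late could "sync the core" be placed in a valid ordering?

9

Following the constraints forward from "sync the core", its only required successor is "verify the buffer".
With 1 mandatory successor out of 10 steps total, the latest slot for "sync the core" is 10−1 = 9, and it's reachable by doing all non-successors before "sync the core".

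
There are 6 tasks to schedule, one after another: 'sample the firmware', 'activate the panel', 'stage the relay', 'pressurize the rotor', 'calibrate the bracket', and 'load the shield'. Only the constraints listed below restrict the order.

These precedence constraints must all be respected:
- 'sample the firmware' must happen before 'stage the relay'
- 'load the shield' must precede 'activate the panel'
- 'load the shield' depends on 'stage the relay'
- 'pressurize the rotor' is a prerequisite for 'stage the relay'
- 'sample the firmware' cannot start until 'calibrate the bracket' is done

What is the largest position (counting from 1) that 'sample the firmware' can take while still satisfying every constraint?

3

Following every chain forward from 'sample the firmware', the tasks that must come later are 'activate the panel', 'stage the relay', 'load the shield' — 3 of them.
So at least 3 tasks follow 'sample the firmware', putting 'sample the firmware' no later than position 3. That position is achievable by scheduling everything else first.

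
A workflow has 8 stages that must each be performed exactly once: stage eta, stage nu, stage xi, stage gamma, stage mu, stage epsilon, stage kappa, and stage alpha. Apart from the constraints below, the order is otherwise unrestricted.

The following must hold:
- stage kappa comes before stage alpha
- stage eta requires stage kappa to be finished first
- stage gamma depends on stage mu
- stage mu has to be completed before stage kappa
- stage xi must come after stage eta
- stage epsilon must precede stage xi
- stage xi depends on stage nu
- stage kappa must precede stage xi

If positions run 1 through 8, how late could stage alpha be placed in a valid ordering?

No constraint forces any stage after stage alpha, so it can be placed last, in position 8.

8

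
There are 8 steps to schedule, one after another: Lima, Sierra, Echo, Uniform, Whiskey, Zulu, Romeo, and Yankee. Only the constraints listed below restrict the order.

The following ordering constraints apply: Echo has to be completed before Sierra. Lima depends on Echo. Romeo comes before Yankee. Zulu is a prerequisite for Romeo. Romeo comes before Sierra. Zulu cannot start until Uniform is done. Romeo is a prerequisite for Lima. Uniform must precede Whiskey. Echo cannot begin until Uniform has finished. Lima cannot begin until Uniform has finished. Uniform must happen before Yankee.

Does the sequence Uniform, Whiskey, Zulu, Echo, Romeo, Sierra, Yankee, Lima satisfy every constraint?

Every stated constraint is respected: Uniform sits at position 1, ahead of Lima at position 8, and each of the other listed pairs likewise has the predecessor earlier in the sequence.

Yes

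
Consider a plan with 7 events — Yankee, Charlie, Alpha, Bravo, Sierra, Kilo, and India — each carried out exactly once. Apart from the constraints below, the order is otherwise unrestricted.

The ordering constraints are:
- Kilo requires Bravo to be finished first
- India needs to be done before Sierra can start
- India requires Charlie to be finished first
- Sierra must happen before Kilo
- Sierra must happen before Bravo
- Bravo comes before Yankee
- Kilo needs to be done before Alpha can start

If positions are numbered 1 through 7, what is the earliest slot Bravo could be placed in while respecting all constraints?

Every event that must precede Bravo has to come before it. Tracing all chains that end at Bravo, those events are: Charlie, Sierra, India — 3 in total.
With 3 mandatory predecessors, the earliest Bravo can sit is position 3+1 = 4, and placing just those 3 first achieves it.

4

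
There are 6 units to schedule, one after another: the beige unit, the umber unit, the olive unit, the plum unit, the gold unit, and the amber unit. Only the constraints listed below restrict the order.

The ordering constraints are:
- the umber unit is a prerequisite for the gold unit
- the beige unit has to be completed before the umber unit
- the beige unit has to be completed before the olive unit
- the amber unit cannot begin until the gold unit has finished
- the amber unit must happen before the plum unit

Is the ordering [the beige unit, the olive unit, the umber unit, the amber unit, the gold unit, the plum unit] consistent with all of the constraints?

The sequence places the amber unit ahead of the gold unit.
Since the gold unit is required before the amber unit, the ordering is invalid.

No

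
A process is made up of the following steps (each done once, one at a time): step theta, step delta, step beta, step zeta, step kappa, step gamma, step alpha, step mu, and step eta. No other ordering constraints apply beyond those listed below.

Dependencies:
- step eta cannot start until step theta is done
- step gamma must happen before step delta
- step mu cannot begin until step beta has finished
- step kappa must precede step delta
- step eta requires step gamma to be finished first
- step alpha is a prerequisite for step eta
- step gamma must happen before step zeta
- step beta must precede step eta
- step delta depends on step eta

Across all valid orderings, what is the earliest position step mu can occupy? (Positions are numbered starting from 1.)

2

Working backwards through the constraints from step mu, its only required predecessor is step beta.
So at minimum 1 step comes before step mu, putting step mu no earlier than position 2. That position is achievable by scheduling exactly that predecessor first.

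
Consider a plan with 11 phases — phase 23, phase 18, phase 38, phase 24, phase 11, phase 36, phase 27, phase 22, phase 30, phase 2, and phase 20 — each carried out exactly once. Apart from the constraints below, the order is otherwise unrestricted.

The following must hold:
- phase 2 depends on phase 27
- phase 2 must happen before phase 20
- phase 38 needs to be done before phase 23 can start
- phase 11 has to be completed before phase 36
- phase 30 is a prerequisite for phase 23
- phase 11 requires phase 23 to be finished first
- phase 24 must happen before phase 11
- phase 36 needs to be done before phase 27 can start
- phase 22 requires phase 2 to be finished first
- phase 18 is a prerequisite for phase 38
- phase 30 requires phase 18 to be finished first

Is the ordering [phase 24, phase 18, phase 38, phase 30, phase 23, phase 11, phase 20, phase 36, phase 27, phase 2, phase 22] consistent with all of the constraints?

No

Here phase 2 comes after phase 20.
But one of the constraints requires phase 2 before phase 20, so this ordering violates it.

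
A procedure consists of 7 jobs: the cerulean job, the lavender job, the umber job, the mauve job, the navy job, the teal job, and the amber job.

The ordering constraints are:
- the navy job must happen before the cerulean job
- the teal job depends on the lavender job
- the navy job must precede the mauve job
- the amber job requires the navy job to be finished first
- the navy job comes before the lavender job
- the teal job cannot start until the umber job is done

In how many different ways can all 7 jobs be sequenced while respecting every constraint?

The jobs with no prerequisites are the umber job, the navy job; any of them can be placed first.
Systematically extending each partial ordering one job at a time and counting, there are 300 complete orderings.

300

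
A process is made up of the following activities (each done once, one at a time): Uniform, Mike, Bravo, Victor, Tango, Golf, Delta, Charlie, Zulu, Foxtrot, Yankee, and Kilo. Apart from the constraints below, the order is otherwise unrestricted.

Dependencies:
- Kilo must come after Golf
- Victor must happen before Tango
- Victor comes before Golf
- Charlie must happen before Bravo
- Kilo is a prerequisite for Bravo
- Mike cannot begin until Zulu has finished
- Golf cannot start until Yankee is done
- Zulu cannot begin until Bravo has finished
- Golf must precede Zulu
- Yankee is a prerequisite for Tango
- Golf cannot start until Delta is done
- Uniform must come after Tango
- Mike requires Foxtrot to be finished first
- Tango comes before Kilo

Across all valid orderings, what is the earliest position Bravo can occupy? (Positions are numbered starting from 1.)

Working backwards through the constraints from Bravo, its full set of required predecessors is Victor, Tango, Golf, Delta, Charlie, Yankee, Kilo — 7 of them.
So at minimum 7 activities come before Bravo, putting Bravo no earlier than position 8. That position is achievable by scheduling exactly those predecessors first.

8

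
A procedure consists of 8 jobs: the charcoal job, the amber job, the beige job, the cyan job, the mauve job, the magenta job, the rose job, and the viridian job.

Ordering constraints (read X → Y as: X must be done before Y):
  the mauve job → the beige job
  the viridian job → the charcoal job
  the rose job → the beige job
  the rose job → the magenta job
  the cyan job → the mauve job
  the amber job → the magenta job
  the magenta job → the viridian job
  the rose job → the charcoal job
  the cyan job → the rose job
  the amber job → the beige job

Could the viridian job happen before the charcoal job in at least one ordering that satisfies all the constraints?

Yes

Every valid ordering already has the viridian job before the charcoal job (the constraints require it), so in particular at least one does.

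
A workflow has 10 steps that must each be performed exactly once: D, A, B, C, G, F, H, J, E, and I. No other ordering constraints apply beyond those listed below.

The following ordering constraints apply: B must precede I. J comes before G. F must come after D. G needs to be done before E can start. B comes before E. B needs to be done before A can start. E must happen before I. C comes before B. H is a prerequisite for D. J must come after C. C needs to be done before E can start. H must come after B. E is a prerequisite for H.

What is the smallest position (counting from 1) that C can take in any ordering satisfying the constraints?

C has no prerequisites at all, so it can go in position 1.

1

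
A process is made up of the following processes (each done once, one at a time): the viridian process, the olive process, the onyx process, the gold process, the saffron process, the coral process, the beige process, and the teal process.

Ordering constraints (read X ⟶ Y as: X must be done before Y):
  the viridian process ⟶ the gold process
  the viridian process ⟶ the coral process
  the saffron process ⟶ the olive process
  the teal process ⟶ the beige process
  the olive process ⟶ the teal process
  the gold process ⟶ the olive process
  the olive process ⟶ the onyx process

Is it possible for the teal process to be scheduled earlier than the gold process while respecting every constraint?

No

The constraints give a chain the gold process → the olive process → the teal process, which forces the gold process before the teal process.
Hence the teal process can never be scheduled before the gold process.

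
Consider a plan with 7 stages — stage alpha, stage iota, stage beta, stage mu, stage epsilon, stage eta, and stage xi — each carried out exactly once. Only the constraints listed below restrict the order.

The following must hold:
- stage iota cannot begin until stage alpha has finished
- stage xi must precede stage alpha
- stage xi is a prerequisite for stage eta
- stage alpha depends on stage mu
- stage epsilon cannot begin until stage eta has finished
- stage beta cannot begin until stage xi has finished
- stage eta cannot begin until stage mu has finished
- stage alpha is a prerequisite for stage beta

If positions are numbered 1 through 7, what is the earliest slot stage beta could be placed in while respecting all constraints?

4

The stages that are forced before stage beta, directly or transitively, are stage alpha, stage mu, stage xi. That's 3 stages.
So at minimum 3 stages come before stage beta, putting stage beta no earlier than position 4. That position is achievable by scheduling exactly those predecessors first.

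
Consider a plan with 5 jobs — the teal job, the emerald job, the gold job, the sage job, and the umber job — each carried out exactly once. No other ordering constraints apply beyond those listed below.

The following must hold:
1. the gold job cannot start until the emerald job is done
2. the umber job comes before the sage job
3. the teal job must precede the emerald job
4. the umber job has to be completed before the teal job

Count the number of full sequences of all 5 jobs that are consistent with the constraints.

Only the umber job has no prerequisites, so it must go first.
Counting all ways to extend the partial order to a total order gives 4.

4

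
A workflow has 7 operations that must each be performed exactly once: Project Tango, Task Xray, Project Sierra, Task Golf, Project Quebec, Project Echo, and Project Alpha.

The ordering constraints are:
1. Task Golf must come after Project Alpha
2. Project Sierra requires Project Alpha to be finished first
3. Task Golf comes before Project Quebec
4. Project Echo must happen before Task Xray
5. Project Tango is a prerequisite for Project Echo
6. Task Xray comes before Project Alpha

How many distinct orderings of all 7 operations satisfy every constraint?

Only Project Tango has no prerequisites, so it must go first.
Counting all ways to extend the partial order to a total order gives 3.

3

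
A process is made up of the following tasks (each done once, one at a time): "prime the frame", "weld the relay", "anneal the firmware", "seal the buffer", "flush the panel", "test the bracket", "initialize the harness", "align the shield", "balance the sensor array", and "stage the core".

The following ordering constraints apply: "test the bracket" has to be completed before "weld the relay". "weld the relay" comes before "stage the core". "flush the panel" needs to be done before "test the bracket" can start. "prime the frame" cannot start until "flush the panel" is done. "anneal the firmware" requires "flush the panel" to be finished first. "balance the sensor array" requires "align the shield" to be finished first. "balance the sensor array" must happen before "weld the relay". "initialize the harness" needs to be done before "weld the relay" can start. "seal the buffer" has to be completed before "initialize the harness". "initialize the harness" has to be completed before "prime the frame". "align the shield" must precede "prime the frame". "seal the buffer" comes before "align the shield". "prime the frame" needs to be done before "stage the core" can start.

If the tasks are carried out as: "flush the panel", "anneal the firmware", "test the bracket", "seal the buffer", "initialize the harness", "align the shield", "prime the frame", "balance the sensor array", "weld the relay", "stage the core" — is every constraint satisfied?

Every stated constraint is respected: "test the bracket" sits at position 3, ahead of "weld the relay" at position 9, and each of the other listed pairs likewise has the predecessor earlier in the sequence.

Yes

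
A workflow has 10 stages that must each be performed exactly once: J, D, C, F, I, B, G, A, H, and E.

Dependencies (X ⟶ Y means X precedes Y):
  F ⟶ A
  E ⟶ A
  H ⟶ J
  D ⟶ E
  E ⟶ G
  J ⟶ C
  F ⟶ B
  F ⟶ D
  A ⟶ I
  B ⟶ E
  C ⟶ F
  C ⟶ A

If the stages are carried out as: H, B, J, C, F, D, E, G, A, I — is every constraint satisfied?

The sequence places B ahead of F.
Since F is required before B, the ordering is invalid.

No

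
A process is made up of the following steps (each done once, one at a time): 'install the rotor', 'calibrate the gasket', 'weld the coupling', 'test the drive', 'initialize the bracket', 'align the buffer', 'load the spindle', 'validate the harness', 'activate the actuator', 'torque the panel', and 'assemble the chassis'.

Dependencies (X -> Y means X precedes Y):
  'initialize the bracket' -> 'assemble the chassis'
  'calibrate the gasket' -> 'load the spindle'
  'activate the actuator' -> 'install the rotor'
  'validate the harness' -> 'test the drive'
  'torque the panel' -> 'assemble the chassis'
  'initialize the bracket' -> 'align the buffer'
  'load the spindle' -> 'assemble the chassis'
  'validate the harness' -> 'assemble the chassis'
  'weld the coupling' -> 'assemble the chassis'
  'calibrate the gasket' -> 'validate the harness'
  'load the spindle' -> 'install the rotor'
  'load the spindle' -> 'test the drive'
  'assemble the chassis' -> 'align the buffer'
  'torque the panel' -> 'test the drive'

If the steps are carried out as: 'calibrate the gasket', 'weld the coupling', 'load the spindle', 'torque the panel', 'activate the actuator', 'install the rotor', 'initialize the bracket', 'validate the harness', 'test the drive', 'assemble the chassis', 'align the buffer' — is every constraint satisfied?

Yes

Every stated constraint is respected: 'weld the coupling' sits at position 2, ahead of 'assemble the chassis' at position 10, and each of the other listed pairs likewise has the predecessor earlier in the sequence.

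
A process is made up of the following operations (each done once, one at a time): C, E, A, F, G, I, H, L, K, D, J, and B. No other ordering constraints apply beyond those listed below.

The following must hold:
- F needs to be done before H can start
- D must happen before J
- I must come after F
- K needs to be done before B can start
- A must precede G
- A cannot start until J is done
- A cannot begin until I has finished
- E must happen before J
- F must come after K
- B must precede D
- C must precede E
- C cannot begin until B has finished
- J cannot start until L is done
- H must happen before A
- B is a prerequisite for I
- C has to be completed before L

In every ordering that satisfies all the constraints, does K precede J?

Yes

Following the dependencies: K → B → D → J.
That forces K before J in every valid schedule.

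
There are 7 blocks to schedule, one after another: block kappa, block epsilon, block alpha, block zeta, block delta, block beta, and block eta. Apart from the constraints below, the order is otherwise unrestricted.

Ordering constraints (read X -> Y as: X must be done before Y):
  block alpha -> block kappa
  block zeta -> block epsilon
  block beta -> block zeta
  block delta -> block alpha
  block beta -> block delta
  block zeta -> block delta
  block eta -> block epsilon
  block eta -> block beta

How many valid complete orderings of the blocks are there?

Only block eta has no prerequisites, so it must go first.
Counting all ways to extend the partial order to a total order gives 4.

4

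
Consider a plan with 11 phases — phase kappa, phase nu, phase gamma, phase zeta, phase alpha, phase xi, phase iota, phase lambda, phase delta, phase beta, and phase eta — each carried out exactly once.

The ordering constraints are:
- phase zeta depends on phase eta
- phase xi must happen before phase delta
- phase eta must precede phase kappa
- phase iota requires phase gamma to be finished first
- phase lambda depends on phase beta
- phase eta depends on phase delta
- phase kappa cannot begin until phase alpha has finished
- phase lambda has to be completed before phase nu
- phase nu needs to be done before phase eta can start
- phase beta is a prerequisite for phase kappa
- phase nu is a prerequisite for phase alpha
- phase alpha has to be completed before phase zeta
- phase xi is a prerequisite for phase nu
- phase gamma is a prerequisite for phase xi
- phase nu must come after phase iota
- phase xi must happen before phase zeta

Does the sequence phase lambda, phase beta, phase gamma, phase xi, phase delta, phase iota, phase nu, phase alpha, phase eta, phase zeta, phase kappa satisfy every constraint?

In the proposed order, phase lambda appears before phase beta.
Since phase beta is required before phase lambda, the ordering is invalid.

No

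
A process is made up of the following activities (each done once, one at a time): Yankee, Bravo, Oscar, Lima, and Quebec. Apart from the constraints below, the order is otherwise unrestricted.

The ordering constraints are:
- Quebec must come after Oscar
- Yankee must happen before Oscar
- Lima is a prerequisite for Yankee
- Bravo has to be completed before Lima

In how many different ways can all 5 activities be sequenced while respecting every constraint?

Only Bravo has no prerequisites, so it must go first.
Every activity is then forced in turn, so only 1 complete ordering is consistent with the constraints.

1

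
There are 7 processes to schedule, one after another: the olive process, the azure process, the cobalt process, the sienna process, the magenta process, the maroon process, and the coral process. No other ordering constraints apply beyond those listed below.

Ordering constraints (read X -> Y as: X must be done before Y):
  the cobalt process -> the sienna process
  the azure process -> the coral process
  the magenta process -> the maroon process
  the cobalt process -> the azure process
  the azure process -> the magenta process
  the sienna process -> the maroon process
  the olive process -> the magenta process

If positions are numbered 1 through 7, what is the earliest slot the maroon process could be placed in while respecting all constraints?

The processes that are forced before the maroon process, directly or transitively, are the olive process, the azure process, the cobalt process, the sienna process, the magenta process. That's 5 processes.
So at minimum 5 processes come before the maroon process, putting the maroon process no earlier than position 6. That position is achievable by scheduling exactly those predecessors first.

6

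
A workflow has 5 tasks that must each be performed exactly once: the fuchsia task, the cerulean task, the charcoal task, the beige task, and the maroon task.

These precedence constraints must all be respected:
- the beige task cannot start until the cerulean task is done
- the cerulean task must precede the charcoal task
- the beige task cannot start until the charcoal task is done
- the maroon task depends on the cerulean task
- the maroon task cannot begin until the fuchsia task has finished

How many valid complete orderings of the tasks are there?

2 tasks have no prerequisites (the fuchsia task, the cerulean task), so any of them could come first.
Counting all ways to extend the partial order to a total order gives 9.

9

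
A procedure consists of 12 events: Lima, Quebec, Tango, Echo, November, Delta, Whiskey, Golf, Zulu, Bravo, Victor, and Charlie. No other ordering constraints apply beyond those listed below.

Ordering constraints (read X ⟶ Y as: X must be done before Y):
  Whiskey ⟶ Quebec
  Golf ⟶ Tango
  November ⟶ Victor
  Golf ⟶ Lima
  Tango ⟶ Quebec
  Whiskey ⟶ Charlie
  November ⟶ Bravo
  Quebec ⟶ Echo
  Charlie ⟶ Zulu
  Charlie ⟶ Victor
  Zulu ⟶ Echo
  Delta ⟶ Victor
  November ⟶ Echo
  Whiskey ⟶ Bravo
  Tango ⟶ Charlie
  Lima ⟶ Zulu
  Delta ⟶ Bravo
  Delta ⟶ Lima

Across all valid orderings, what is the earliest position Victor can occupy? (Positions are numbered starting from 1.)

Every event that must precede Victor has to come before it. Tracing all chains that end at Victor, those events are: Tango, November, Delta, Whiskey, Golf, Charlie — 6 in total.
With 6 mandatory predecessors, the earliest Victor can sit is position 6+1 = 7, and placing just those 6 first achieves it.

7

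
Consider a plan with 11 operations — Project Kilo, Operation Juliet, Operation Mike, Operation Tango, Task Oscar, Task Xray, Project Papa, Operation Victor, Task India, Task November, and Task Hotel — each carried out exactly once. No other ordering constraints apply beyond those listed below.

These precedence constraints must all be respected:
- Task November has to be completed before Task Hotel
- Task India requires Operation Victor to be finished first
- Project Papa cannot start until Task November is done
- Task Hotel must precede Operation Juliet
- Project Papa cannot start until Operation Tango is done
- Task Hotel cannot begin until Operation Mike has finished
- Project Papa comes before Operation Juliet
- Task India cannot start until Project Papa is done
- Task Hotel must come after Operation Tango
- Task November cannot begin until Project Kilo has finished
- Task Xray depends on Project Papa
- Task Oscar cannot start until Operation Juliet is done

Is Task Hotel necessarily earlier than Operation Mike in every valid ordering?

In fact the dependencies run the other way: Operation Mike → Task Hotel.
So Task Hotel never precedes Operation Mike.

No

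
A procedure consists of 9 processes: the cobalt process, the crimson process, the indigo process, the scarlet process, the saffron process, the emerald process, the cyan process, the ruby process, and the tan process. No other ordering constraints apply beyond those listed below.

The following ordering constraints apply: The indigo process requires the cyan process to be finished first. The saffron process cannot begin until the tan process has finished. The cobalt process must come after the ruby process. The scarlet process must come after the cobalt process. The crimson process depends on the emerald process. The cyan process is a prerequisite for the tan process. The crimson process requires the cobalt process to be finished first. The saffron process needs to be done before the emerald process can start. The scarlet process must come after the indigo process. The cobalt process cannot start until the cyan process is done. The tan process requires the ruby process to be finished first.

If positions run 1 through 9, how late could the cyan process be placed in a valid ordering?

2

The processes that are forced after the cyan process, directly or by a chain of constraints, are the cobalt process, the crimson process, the indigo process, the scarlet process, the saffron process, the emerald process, the tan process. That's 7 processes.
With 7 mandatory successors out of 9 processes total, the latest slot for the cyan process is 9−7 = 2, and it's reachable by doing all non-successors before the cyan process.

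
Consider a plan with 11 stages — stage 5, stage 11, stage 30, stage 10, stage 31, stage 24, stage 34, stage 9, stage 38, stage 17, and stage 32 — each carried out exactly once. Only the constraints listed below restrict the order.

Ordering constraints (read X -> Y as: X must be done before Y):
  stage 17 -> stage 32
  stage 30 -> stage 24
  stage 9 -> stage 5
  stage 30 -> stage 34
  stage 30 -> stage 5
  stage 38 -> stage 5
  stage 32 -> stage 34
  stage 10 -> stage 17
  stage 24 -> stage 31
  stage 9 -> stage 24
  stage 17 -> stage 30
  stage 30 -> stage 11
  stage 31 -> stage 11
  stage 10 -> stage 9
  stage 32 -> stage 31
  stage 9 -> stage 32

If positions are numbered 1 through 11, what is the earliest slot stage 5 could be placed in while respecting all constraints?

Working backwards through the constraints from stage 5, its full set of required predecessors is stage 30, stage 10, stage 9, stage 38, stage 17 — 5 of them.
With 5 mandatory predecessors, the earliest stage 5 can sit is position 5+1 = 6, and placing just those 5 first achieves it.

6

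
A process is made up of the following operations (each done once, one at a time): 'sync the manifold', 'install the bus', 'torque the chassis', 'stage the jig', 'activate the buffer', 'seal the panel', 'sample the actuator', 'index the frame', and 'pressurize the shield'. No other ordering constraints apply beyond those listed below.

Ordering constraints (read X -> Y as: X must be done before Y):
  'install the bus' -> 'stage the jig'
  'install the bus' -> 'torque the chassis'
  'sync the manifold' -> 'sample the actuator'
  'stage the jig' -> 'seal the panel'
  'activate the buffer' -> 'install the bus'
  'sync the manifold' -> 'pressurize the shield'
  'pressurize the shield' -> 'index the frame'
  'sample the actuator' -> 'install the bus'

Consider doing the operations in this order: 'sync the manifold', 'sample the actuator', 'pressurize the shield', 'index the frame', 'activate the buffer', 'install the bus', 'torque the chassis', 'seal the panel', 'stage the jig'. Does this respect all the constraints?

No

Here 'stage the jig' comes after 'seal the panel'.
But one of the constraints requires 'stage the jig' before 'seal the panel', so this ordering violates it.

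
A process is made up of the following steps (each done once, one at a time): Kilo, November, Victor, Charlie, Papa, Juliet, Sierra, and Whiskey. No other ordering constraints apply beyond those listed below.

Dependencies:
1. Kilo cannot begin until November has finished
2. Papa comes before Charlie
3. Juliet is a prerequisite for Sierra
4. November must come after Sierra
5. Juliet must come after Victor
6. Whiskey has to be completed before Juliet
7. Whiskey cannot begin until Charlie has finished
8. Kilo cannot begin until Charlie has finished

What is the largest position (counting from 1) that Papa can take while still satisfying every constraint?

2

Following every chain forward from Papa, the steps that must come later are Kilo, November, Charlie, Juliet, Sierra, Whiskey — 6 of them.
With 6 mandatory successors out of 8 steps total, the latest slot for Papa is 8−6 = 2, and it's reachable by doing all non-successors before Papa.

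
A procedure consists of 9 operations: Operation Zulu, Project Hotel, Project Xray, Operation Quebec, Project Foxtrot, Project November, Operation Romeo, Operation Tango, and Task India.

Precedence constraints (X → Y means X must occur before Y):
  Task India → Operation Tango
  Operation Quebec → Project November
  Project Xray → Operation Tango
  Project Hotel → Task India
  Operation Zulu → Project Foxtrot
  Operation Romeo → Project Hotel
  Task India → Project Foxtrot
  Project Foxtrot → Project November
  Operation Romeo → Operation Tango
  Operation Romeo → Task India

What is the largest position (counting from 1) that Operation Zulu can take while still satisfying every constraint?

The operations that are forced after Operation Zulu, directly or by a chain of constraints, are Project Foxtrot, Project November. That's 2 operations.
So at least 2 operations follow Operation Zulu, putting Operation Zulu no later than position 7. That position is achievable by scheduling everything else first.

7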